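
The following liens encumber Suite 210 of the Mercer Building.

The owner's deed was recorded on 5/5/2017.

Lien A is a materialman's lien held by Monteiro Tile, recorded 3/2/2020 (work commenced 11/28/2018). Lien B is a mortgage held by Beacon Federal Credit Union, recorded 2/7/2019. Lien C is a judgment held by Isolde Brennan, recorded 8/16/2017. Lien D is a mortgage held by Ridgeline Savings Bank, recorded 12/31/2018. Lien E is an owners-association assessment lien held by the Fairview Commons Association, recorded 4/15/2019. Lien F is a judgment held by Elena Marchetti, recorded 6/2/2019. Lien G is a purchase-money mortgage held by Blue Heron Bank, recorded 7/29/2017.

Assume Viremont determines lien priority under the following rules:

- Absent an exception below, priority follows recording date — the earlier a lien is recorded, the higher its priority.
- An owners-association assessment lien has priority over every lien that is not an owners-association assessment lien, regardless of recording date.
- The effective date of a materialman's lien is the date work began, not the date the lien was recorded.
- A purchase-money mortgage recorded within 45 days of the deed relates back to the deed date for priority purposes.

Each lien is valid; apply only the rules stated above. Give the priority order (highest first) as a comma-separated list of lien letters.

First, effective dates: A is treated as recorded 11/28/2018, the work-commencement date; G was recorded 85 days after the deed — beyond 45 days — so no relation-back applies.
E is an owners-association assessment lien, so it outranks all other liens regardless of date.
The other liens, earliest effective date first: G (7/29/2017), C (8/16/2017), A (11/28/2018), D (12/31/2018), B (2/7/2019), F (6/2/2019).

E, G, C, A, D, B, F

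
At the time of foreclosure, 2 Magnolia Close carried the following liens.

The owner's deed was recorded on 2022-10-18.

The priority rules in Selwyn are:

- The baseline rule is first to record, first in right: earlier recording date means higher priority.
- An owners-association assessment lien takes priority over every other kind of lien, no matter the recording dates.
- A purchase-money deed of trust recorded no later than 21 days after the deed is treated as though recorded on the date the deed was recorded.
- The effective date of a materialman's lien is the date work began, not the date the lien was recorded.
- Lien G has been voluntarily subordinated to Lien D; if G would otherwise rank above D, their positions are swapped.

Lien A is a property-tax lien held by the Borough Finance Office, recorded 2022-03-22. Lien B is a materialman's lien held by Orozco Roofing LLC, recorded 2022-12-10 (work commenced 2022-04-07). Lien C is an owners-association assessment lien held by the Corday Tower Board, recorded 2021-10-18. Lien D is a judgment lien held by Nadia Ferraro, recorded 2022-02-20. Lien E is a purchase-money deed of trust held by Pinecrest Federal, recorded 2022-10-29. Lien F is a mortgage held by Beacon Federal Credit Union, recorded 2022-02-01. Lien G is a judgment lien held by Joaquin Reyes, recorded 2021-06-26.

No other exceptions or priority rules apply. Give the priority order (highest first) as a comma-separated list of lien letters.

C, D, F, G, A, B, E

Adjusting effective dates: B's effective date is 2022-04-07, when work began; E was recorded within the 21-day window, so its effective date is the deed date 2022-10-18.
As an owners-association assessment lien, C is senior to every other lien.
Among the remaining liens, by effective date: G (2021-06-26), F (2022-02-01), D (2022-02-20), A (2022-03-22), B (2022-04-07), E (2022-10-18).
G is senior to D before the subordination, so the two trade places.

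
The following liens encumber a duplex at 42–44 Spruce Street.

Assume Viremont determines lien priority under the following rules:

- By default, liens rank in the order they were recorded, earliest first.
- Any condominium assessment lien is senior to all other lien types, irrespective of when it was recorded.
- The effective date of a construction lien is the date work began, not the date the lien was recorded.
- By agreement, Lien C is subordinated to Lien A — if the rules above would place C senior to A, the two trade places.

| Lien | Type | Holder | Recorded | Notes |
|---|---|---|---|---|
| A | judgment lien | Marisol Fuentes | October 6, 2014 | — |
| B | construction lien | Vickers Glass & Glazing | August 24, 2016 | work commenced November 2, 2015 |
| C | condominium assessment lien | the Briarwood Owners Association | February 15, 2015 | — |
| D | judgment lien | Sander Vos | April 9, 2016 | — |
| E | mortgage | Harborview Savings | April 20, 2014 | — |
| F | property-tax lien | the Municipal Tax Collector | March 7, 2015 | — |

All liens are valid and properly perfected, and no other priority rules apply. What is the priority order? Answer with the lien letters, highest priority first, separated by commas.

Adjusting effective dates: B relates back to November 2, 2015 (work commenced).
C is a condominium assessment lien and takes priority over every other lien.
Ordering the rest by effective date: E (April 20, 2014), A (October 6, 2014), F (March 7, 2015), B (November 2, 2015), D (April 9, 2016).
Because C would otherwise rank above A, the subordination swaps them.

A, E, C, F, B, D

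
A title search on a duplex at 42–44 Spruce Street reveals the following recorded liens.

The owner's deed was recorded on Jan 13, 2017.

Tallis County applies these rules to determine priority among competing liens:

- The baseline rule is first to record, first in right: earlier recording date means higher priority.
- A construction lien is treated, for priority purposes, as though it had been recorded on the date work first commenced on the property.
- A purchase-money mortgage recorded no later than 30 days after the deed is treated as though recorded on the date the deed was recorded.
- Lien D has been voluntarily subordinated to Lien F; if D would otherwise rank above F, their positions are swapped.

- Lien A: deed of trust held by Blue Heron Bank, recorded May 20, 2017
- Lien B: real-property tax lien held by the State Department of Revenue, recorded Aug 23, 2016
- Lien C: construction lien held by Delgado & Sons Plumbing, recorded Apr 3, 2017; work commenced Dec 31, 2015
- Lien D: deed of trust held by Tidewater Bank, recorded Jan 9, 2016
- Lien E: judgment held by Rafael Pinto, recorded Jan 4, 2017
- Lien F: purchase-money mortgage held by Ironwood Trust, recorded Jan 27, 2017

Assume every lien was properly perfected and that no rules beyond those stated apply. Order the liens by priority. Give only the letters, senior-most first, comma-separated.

Effective dates after the stated exceptions: C's effective date is Dec 31, 2015, when work began; F's effective date is the deed date, Jan 13, 2017.
By effective date: C (Dec 31, 2015), D (Jan 9, 2016), B (Aug 23, 2016), E (Jan 4, 2017), F (Jan 13, 2017), A (May 20, 2017).
The subordination applies — D was senior to F — so D and F swap.

C, F, B, E, D, A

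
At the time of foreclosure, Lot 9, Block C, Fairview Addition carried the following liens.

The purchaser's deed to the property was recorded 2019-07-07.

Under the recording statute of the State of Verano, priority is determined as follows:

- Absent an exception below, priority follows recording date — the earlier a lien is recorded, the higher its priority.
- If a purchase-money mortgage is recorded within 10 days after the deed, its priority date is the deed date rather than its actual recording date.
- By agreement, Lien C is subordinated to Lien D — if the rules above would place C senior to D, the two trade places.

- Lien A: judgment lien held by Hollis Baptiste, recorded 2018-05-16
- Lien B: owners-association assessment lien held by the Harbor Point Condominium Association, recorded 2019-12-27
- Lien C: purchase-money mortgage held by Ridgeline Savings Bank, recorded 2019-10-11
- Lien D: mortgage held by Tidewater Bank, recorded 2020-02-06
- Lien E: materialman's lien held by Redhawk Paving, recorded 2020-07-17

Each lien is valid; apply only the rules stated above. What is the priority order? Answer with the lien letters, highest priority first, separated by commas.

A, D, B, C, E

Effective dates: C missed the 10-day window (96 days after the deed), so its recording date stands.
Ordering by effective date: A (2018-05-16), C (2019-10-11), B (2019-12-27), D (2020-02-06), E (2020-07-17).
C is senior to D before the subordination, so the two trade places.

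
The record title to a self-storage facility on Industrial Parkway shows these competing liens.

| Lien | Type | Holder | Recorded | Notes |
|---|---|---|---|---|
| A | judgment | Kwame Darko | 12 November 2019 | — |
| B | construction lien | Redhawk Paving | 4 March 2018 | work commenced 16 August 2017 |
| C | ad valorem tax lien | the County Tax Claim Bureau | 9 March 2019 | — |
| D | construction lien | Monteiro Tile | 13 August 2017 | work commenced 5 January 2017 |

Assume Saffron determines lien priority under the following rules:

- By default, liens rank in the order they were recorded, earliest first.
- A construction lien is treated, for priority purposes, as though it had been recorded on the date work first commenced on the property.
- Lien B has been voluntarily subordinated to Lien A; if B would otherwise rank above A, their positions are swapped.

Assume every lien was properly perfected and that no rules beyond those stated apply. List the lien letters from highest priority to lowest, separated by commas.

D, A, C, B

Effective dates: B relates back to 16 August 2017 (work commenced); D's effective date is 5 January 2017, when work began.
Ordering by effective date: D (5 January 2017), B (16 August 2017), C (9 March 2019), A (12 November 2019).
Because B would otherwise rank above A, the subordination swaps them.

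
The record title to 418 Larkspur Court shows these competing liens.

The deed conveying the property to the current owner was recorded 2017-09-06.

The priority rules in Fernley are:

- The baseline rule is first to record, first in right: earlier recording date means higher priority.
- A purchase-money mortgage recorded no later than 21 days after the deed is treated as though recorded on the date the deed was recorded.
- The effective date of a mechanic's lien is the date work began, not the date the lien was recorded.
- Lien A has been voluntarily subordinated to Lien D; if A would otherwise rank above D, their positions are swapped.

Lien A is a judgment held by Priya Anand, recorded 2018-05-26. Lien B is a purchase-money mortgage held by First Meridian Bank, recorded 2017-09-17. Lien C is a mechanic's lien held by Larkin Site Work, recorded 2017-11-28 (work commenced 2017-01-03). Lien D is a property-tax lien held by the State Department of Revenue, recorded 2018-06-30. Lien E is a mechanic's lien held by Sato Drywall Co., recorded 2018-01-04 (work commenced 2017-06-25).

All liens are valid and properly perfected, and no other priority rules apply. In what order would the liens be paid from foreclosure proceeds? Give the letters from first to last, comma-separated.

C, E, B, D, A

Effective dates: B relates back to the deed date 2017-09-06; C relates back to 2017-01-03 (work commenced); E is treated as recorded 2017-06-25, the work-commencement date.
By effective date, earliest first: C (2017-01-03), E (2017-06-25), B (2017-09-06), A (2018-05-26), D (2018-06-30).
The subordination applies — A was senior to D — so A and D swap.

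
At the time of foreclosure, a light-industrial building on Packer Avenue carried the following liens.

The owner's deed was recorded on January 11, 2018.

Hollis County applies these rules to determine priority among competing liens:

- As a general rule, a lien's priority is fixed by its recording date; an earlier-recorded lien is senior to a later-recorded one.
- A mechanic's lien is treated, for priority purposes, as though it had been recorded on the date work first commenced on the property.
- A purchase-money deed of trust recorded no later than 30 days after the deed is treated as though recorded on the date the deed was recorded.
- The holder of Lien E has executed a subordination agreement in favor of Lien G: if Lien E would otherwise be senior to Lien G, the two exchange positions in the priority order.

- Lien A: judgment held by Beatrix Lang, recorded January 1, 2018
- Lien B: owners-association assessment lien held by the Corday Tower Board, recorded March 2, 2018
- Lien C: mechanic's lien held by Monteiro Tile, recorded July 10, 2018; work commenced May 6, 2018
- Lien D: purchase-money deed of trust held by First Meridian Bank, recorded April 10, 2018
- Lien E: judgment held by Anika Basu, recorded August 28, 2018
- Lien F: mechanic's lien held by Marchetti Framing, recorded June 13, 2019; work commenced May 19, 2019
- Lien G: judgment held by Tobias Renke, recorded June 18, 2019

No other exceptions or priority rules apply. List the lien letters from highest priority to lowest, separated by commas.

Effective dates after the stated exceptions: C's effective date is May 6, 2018, when work began; D missed the 30-day window (89 days after the deed), so its recording date stands; F relates back to May 19, 2019 (work commenced).
By effective date: A (January 1, 2018), B (March 2, 2018), D (April 10, 2018), C (May 6, 2018), E (August 28, 2018), F (May 19, 2019), G (June 18, 2019).
Because E would otherwise rank above G, the subordination swaps them.

A, B, D, C, G, F, E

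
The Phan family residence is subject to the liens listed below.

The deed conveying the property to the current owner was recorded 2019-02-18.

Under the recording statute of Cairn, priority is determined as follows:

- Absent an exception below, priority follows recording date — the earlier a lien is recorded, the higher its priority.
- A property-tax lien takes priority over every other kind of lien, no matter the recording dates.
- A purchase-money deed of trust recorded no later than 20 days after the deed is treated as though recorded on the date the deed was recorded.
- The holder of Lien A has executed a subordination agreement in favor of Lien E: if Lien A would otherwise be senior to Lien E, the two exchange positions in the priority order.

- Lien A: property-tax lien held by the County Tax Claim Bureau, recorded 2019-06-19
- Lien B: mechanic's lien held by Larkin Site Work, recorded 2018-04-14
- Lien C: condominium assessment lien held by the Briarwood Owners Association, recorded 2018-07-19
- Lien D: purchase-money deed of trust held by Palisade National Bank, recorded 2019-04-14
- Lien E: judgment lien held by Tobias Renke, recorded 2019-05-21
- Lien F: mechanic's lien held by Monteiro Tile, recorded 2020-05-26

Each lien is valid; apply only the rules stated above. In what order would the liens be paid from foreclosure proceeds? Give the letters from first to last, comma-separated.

E, B, C, D, A, F

First, effective dates: D missed the 20-day window (55 days after the deed), so its recording date stands.
As a property-tax lien, A is senior to every other lien.
Ordering the rest by effective date: B (2018-04-14), C (2018-07-19), D (2019-04-14), E (2019-05-21), F (2020-05-26).
The subordination applies — A was senior to E — so A and E swap.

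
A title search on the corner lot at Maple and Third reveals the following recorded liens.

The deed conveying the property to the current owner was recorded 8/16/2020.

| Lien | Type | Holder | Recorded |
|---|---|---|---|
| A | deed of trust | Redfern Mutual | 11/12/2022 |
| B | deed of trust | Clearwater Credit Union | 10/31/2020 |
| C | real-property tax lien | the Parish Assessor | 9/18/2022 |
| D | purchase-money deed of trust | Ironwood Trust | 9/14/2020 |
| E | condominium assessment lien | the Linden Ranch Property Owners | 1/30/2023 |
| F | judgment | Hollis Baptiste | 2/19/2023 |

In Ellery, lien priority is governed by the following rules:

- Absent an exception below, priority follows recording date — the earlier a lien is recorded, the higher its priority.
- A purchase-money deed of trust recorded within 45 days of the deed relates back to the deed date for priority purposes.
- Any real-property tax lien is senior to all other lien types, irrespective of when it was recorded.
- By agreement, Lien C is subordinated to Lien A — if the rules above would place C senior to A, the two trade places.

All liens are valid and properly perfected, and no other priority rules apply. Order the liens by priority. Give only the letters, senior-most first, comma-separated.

Effective dates after the stated exceptions: D was recorded within the 45-day window, so its effective date is the deed date 8/16/2020.
C is a real-property tax lien, so it outranks all other liens regardless of date.
Ordering the rest by effective date: D (8/16/2020), B (10/31/2020), A (11/12/2022), E (1/30/2023), F (2/19/2023).
Because C would otherwise rank above A, the subordination swaps them.

A, D, B, C, E, F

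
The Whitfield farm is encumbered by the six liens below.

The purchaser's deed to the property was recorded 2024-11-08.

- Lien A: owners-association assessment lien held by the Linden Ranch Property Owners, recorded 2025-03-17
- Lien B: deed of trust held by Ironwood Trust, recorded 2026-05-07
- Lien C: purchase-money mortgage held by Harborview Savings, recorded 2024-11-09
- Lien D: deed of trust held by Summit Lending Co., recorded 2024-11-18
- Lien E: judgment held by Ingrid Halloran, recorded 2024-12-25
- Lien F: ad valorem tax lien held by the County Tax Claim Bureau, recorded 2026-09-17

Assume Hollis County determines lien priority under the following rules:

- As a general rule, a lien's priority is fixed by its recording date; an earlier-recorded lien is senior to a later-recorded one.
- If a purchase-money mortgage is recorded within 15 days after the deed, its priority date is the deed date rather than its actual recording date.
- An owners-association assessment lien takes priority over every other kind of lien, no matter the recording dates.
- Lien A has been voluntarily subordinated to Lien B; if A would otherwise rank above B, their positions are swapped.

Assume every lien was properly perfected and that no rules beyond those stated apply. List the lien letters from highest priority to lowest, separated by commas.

First, effective dates: C relates back to the deed date 2024-11-08.
A is an owners-association assessment lien and takes priority over every other lien.
The other liens, earliest effective date first: C (2024-11-08), D (2024-11-18), E (2024-12-25), B (2026-05-07), F (2026-09-17).
A would otherwise be senior to B, so under the subordination agreement A and B exchange positions.

B, C, D, E, A, F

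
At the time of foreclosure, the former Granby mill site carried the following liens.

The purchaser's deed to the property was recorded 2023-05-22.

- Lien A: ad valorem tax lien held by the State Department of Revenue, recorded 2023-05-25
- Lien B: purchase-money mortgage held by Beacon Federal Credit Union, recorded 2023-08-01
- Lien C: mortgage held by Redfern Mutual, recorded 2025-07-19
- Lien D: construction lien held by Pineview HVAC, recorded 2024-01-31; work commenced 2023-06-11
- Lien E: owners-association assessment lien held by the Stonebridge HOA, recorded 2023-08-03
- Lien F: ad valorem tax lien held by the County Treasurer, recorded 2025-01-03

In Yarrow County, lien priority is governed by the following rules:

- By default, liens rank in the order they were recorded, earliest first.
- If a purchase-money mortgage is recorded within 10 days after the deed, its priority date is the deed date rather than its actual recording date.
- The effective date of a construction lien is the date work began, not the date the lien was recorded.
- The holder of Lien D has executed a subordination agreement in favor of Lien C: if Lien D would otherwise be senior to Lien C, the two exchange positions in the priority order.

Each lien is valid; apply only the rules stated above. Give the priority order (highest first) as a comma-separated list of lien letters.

A, C, B, E, F, D

Adjusting effective dates: B was recorded 71 days after the deed — beyond 10 days — so no relation-back applies; D's effective date is 2023-06-11, when work began.
By effective date, earliest first: A (2023-05-25), D (2023-06-11), B (2023-08-01), E (2023-08-03), F (2025-01-03), C (2025-07-19).
The subordination applies — D was senior to C — so D and C swap.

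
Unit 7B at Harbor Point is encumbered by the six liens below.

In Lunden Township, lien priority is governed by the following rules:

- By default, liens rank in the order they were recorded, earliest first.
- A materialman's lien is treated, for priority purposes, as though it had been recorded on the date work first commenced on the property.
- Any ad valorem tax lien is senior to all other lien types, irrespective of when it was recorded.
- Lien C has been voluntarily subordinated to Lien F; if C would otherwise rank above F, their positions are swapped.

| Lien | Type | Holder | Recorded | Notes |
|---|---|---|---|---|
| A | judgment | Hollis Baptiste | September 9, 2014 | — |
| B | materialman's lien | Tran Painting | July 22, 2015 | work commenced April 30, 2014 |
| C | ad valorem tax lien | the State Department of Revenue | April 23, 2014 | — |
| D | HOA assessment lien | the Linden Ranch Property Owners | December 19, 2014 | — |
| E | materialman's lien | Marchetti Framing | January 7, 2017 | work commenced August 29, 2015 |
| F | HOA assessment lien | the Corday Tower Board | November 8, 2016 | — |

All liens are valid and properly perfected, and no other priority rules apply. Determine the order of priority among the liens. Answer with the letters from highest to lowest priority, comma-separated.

Effective dates after the stated exceptions: B relates back to April 30, 2014 (work commenced); E is treated as recorded August 29, 2015, the work-commencement date.
C, as an ad valorem tax lien, has superpriority and ranks first.
Among the remaining liens, by effective date: B (April 30, 2014), A (September 9, 2014), D (December 19, 2014), E (August 29, 2015), F (November 8, 2016).
The subordination applies — C was senior to F — so C and F swap.

F, B, A, D, E, C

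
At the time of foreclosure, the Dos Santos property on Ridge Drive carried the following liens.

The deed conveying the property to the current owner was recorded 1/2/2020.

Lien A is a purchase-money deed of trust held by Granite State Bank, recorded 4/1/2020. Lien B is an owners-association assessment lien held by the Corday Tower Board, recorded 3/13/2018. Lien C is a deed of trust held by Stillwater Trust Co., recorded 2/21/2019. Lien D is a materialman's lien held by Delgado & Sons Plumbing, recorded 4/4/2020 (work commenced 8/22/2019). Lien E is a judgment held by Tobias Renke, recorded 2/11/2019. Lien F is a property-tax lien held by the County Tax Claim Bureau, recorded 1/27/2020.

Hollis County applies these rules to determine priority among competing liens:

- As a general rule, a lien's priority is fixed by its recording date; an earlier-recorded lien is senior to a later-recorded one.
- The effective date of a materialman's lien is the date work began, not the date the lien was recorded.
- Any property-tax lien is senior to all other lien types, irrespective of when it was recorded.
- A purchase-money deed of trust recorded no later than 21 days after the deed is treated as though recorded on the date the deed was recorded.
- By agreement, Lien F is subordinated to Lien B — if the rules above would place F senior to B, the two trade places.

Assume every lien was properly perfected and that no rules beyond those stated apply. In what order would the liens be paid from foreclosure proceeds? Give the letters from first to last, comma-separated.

B, F, E, C, D, A

Adjusting effective dates: A was recorded 90 days after the deed, outside the 21-day window, so it keeps its recording date; D is treated as recorded 8/22/2019, the work-commencement date.
F, as a property-tax lien, has superpriority and ranks first.
Remaining liens by effective date: B (3/13/2018), E (2/11/2019), C (2/21/2019), D (8/22/2019), A (4/1/2020).
The subordination applies — F was senior to B — so F and B swap.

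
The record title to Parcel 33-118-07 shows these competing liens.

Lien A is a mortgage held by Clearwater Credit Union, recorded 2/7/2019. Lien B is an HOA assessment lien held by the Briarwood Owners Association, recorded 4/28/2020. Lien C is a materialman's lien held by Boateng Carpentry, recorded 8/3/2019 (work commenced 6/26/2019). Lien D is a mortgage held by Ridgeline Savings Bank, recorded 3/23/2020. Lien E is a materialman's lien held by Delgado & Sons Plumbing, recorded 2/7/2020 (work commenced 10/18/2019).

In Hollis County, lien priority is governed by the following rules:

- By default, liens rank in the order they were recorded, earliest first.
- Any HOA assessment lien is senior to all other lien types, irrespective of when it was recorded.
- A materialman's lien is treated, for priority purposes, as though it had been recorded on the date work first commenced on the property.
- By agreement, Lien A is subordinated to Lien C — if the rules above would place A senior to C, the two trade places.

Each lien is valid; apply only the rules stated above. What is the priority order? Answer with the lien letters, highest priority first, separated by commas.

Effective dates after the stated exceptions: C's effective date is 6/26/2019, when work began; E is treated as recorded 10/18/2019, the work-commencement date.
As an HOA assessment lien, B is senior to every other lien.
Ordering the rest by effective date: A (2/7/2019), C (6/26/2019), E (10/18/2019), D (3/23/2020).
A is senior to C before the subordination, so the two trade places.

B, C, A, E, D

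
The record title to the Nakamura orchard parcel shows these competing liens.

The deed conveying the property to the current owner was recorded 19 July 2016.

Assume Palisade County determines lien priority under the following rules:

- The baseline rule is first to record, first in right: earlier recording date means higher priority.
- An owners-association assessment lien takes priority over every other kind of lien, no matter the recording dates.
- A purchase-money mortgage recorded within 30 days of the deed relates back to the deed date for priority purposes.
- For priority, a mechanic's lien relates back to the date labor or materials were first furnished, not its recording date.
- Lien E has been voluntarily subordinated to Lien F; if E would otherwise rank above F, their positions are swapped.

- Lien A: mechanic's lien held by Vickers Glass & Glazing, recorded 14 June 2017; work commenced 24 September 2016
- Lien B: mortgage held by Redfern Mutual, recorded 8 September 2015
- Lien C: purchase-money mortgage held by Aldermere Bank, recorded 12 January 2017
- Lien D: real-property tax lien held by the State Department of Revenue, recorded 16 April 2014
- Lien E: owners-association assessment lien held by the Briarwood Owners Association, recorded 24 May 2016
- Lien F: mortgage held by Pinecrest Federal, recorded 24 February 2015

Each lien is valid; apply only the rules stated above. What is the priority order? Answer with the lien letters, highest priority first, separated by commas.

First, effective dates: A is treated as recorded 24 September 2016, the work-commencement date; C missed the 30-day window (177 days after the deed), so its recording date stands.
As an owners-association assessment lien, E is senior to every other lien.
The other liens, earliest effective date first: D (16 April 2014), F (24 February 2015), B (8 September 2015), A (24 September 2016), C (12 January 2017).
E is senior to F before the subordination, so the two trade places.

F, D, E, B, A, C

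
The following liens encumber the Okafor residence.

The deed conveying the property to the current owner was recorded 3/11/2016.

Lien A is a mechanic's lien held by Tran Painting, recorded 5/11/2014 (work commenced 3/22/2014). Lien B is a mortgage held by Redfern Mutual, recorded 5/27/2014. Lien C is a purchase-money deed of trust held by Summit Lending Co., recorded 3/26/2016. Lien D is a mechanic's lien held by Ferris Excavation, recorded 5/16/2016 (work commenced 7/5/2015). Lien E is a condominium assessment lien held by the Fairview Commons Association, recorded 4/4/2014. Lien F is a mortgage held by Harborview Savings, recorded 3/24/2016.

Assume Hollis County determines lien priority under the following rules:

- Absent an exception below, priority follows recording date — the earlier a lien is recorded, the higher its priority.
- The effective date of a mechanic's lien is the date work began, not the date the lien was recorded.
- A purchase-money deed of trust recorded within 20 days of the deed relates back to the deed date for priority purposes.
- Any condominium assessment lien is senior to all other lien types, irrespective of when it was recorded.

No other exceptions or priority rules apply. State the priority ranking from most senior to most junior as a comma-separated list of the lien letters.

E, A, B, D, C, F

First, effective dates: A's effective date is 3/22/2014, when work began; C's effective date is the deed date, 3/11/2016; D relates back to 7/5/2015 (work commenced).
E is a condominium assessment lien and takes priority over every other lien.
The other liens, earliest effective date first: A (3/22/2014), B (5/27/2014), D (7/5/2015), C (3/11/2016), F (3/24/2016).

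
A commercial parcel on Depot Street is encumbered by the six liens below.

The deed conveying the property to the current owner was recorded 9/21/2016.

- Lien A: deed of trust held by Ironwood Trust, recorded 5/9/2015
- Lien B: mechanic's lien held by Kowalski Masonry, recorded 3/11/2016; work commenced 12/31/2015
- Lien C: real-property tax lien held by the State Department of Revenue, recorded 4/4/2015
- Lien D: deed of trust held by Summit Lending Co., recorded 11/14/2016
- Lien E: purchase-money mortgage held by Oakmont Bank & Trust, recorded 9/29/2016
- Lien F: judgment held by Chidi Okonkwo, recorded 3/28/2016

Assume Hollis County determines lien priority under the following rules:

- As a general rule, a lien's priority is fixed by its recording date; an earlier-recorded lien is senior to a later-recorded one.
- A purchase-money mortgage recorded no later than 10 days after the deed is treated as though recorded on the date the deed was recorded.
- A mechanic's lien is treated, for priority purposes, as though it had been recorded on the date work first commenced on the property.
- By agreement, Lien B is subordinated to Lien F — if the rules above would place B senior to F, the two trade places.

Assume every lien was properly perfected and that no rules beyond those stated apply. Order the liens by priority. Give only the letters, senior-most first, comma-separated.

C, A, F, B, E, D

Effective dates: B relates back to 12/31/2015 (work commenced); E was recorded within the 10-day window, so its effective date is the deed date 9/21/2016.
By effective date, earliest first: C (4/4/2015), A (5/9/2015), B (12/31/2015), F (3/28/2016), E (9/21/2016), D (11/14/2016).
Because B would otherwise rank above F, the subordination swaps them.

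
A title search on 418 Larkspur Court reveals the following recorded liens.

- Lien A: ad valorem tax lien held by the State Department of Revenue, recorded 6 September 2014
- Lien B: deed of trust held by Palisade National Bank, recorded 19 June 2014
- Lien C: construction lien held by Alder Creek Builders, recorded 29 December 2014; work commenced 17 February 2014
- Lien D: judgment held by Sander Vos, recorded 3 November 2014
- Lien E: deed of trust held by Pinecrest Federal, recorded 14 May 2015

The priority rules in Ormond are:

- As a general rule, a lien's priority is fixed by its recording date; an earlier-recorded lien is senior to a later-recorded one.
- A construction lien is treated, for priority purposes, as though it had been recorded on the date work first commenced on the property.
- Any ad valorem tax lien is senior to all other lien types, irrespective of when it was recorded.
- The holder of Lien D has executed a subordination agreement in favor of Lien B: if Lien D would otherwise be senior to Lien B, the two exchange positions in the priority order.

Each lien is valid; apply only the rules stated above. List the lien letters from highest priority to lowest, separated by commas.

Effective dates after the stated exceptions: C is treated as recorded 17 February 2014, the work-commencement date.
A, as an ad valorem tax lien, has superpriority and ranks first.
Ordering the rest by effective date: C (17 February 2014), B (19 June 2014), D (3 November 2014), E (14 May 2015).
D is already junior to B, so the subordination agreement changes nothing.

A, C, B, D, E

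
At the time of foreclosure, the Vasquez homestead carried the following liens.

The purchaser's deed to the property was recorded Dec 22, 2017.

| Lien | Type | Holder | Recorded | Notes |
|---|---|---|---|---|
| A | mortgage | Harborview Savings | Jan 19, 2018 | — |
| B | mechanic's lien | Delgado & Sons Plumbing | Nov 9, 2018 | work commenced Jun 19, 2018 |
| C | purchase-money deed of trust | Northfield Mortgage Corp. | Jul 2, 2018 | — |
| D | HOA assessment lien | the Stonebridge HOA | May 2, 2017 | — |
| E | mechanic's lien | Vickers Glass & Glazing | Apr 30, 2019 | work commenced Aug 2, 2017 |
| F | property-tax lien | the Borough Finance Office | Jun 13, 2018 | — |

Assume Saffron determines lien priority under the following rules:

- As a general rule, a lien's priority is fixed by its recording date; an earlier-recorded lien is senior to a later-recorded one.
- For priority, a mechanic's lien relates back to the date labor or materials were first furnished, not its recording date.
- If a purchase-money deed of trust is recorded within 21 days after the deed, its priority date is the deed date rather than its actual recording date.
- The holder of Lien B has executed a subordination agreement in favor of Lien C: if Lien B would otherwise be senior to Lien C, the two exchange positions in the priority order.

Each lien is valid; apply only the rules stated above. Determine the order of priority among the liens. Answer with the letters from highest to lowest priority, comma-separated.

D, E, A, F, C, B

Adjusting effective dates: B relates back to Jun 19, 2018 (work commenced); C was recorded 192 days after the deed — beyond 21 days — so no relation-back applies; E is treated as recorded Aug 2, 2017, the work-commencement date.
By effective date: D (May 2, 2017), E (Aug 2, 2017), A (Jan 19, 2018), F (Jun 13, 2018), B (Jun 19, 2018), C (Jul 2, 2018).
Because B would otherwise rank above C, the subordination swaps them.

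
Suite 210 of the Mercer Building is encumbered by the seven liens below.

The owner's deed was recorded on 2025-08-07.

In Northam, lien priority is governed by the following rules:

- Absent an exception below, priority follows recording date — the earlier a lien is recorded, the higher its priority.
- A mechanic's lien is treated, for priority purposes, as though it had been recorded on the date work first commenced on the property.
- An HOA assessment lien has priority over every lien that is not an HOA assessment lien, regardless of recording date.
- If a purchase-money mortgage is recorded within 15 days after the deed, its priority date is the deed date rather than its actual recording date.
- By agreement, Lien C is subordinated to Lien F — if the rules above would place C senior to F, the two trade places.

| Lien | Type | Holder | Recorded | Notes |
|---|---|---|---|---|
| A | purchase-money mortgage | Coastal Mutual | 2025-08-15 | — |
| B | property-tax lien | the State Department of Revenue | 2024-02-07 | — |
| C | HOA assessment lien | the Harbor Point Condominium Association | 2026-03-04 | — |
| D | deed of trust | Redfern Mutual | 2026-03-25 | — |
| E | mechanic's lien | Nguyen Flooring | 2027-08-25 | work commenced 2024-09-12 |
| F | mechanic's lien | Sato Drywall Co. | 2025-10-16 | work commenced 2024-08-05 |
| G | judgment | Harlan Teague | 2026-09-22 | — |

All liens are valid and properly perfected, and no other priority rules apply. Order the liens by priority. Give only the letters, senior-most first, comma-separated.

F, B, C, E, A, D, G

Adjusting effective dates: A relates back to the deed date 2025-08-07; E is treated as recorded 2024-09-12, the work-commencement date; F is treated as recorded 2024-08-05, the work-commencement date.
C, as an HOA assessment lien, has superpriority and ranks first.
The other liens, earliest effective date first: B (2024-02-07), F (2024-08-05), E (2024-09-12), A (2025-08-07), D (2026-03-25), G (2026-09-22).
Because C would otherwise rank above F, the subordination swaps them.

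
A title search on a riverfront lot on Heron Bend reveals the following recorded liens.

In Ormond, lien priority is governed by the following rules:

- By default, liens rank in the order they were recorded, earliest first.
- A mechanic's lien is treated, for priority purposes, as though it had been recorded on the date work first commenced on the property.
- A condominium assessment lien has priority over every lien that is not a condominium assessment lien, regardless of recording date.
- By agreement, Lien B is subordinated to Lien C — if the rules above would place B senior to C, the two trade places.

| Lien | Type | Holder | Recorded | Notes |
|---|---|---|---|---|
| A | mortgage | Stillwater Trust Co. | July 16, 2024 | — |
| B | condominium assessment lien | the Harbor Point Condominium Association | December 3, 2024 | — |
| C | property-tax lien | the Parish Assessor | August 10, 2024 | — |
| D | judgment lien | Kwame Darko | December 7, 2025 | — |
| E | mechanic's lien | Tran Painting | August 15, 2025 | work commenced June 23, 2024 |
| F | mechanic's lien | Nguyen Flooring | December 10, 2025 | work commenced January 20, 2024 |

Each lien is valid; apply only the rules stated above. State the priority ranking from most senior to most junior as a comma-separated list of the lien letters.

Adjusting effective dates: E's effective date is June 23, 2024, when work began; F is treated as recorded January 20, 2024, the work-commencement date.
B is a condominium assessment lien and takes priority over every other lien.
Remaining liens by effective date: F (January 20, 2024), E (June 23, 2024), A (July 16, 2024), C (August 10, 2024), D (December 7, 2025).
B is senior to C before the subordination, so the two trade places.

C, F, E, A, B, D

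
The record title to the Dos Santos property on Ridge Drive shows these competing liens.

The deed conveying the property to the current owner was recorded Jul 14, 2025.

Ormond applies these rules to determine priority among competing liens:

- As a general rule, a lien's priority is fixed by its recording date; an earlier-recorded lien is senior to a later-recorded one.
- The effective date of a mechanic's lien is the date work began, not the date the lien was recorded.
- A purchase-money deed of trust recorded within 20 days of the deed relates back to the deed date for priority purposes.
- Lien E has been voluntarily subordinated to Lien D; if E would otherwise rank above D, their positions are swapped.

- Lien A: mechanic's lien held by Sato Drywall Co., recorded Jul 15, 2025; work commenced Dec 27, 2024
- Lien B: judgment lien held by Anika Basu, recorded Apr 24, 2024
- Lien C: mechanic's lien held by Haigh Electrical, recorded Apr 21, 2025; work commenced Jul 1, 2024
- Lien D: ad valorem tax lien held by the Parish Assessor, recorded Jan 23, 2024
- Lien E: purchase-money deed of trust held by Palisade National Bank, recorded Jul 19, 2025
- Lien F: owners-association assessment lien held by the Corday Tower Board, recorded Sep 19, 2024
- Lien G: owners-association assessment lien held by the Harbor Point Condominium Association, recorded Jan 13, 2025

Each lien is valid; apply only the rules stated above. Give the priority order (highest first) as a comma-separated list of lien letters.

D, B, C, F, A, G, E

Effective dates: A relates back to Dec 27, 2024 (work commenced); C is treated as recorded Jul 1, 2024, the work-commencement date; E relates back to the deed date Jul 14, 2025.
By effective date, earliest first: D (Jan 23, 2024), B (Apr 24, 2024), C (Jul 1, 2024), F (Sep 19, 2024), A (Dec 27, 2024), G (Jan 13, 2025), E (Jul 14, 2025).
Since E is not senior to D, the subordination leaves the order unchanged.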